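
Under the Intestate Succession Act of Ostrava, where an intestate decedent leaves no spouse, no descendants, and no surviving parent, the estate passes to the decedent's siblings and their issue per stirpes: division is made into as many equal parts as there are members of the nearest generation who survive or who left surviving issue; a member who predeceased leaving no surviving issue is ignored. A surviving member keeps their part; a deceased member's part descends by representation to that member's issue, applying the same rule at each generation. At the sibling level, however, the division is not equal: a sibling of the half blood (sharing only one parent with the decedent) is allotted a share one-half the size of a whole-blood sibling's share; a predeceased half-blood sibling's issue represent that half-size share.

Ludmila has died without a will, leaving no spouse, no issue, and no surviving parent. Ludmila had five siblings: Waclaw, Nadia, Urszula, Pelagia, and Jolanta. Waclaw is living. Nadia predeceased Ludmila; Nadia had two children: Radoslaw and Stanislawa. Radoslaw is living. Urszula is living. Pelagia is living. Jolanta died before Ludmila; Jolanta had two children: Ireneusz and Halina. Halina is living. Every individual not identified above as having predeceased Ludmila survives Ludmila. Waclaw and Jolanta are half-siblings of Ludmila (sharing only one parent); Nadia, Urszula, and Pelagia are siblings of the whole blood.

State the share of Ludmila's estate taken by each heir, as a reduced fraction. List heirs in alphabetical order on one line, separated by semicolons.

Halina 1/16; Ireneusz 1/16; Pelagia 1/4; Radoslaw 1/8; Stanislawa 1/8; Urszula 1/4; Waclaw 1/8

No spouse, descendants, or parent survives, so the estate passes to Ludmila's siblings per stirpes.
Half-blood siblings count for one-half the weight of whole-blood siblings at the initial division.
Dividing 1 in proportion to weights (total weight 4): Waclaw (weight 1/2) → 1/8; Nadia (weight 1) → 1/4; Urszula (weight 1) → 1/4; Pelagia (weight 1) → 1/4; Jolanta (weight 1/2) → 1/8.
Waclaw is living and takes 1/8.
Nadia predeceased; the 1/4 allotted to Nadia's branch passes to Nadia's issue by representation.
The 1/4 is divided into 2 equal shares of 1/8 among Radoslaw, Stanislawa.
Radoslaw is living and takes 1/8.
Stanislawa is living and takes 1/8.
Urszula is living and takes 1/4.
Pelagia is living and takes 1/4.
Jolanta predeceased; the 1/8 allotted to Jolanta's branch passes to Jolanta's issue by representation.
The 1/8 is divided into 2 equal shares of 1/16 among Ireneusz, Halina.
Ireneusz is living and takes 1/16.
Halina is living and takes 1/16.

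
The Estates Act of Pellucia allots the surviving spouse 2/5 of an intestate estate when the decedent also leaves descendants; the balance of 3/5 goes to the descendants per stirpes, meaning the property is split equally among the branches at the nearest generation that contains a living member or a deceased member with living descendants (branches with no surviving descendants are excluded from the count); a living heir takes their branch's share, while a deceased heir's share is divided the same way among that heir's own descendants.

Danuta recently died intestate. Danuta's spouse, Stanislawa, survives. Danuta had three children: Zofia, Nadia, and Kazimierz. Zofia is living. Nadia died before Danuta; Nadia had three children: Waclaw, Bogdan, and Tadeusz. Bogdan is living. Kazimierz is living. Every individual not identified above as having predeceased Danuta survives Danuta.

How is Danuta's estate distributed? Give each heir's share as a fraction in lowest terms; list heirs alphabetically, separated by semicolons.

Stanislawa, as surviving spouse, takes 2/5.
The remaining 3/5 passes to Danuta's descendants per stirpes.
The 3/5 is divided into 3 equal shares of 1/5 among Zofia, Nadia, Kazimierz.
Zofia is living and takes 1/5.
Nadia predeceased; the 1/5 allotted to Nadia's branch passes to Nadia's issue by representation.
The 1/5 is divided into 3 equal shares of 1/15 among Waclaw, Bogdan, Tadeusz.
Waclaw is living and takes 1/15.
Bogdan is living and takes 1/15.
Tadeusz is living and takes 1/15.
Kazimierz is living and takes 1/5.

Bogdan 1/15; Kazimierz 1/5; Stanislawa 2/5; Tadeusz 1/15; Waclaw 1/15; Zofia 1/5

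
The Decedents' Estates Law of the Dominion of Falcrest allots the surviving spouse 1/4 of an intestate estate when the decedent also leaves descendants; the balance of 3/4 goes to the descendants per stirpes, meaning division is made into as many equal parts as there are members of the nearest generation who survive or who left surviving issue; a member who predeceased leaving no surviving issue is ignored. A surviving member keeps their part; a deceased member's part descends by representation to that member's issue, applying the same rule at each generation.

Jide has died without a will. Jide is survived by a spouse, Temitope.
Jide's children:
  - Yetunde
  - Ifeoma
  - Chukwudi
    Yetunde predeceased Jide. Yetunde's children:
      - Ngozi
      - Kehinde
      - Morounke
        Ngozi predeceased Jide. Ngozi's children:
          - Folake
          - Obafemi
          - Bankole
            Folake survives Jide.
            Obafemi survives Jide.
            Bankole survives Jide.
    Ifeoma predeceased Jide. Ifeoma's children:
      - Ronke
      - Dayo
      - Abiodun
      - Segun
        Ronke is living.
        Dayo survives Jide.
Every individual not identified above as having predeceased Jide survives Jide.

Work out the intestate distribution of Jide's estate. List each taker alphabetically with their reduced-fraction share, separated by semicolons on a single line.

Abiodun 1/16; Bankole 1/36; Chukwudi 1/4; Dayo 1/16; Folake 1/36; Kehinde 1/12; Morounke 1/12; Obafemi 1/36; Ronke 1/16; Segun 1/16; Temitope 1/4

Temitope, as surviving spouse, takes 1/4.
The remaining 3/4 passes to Jide's descendants per stirpes.
The 3/4 is divided into 3 equal shares of 1/4 among Yetunde, Ifeoma, Chukwudi.
Yetunde predeceased; the 1/4 allotted to Yetunde's branch passes to Yetunde's issue by representation.
The 1/4 is divided into 3 equal shares of 1/12 among Ngozi, Kehinde, Morounke.
Ngozi predeceased; the 1/12 allotted to Ngozi's branch passes to Ngozi's issue by representation.
The 1/12 is divided into 3 equal shares of 1/36 among Folake, Obafemi, Bankole.
Folake is living and takes 1/36.
Obafemi is living and takes 1/36.
Bankole is living and takes 1/36.
Kehinde is living and takes 1/12.
Morounke is living and takes 1/12.
Ifeoma predeceased; the 1/4 allotted to Ifeoma's branch passes to Ifeoma's issue by representation.
The 1/4 is divided into 4 equal shares of 1/16 among Ronke, Dayo, Abiodun, Segun.
Ronke is living and takes 1/16.
Dayo is living and takes 1/16.
Abiodun is living and takes 1/16.
Segun is living and takes 1/16.
Chukwudi is living and takes 1/4.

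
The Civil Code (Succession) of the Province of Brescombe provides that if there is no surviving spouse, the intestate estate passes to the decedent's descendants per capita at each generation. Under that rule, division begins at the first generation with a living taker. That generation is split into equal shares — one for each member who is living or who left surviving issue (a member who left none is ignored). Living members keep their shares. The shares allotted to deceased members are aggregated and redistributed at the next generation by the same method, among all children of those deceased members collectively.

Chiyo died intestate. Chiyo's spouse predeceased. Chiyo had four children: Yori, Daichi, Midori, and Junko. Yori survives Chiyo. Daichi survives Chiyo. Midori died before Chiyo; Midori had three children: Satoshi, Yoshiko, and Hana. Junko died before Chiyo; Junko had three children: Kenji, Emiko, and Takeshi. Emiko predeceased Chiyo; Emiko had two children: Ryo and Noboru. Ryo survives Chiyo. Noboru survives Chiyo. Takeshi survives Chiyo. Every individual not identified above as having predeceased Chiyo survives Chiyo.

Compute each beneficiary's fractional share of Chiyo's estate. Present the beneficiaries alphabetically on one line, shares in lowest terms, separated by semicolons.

There is no surviving spouse, so the entire estate passes to Chiyo's descendants per capita at each generation.
At generation 1 (Yori, Daichi, Midori, Junko) there are 4 shares of (1)/4 = 1/4 each.
Living: Yori and Daichi — each takes 1/4.
Deceased: Midori and Junko. Their combined 1/2 is pooled and carried to generation 2.
At generation 2 (Satoshi, Yoshiko, Hana, Kenji, Emiko, Takeshi) there are 6 shares of (1/2)/6 = 1/12 each.
Living: Satoshi, Yoshiko, Hana, Kenji, and Takeshi — each takes 1/12.
Deceased: Emiko. That 1/12 share is carried to generation 3.
At generation 3 (Ryo, Noboru) there are 2 shares of (1/12)/2 = 1/24 each.
Living: Ryo and Noboru — each takes 1/24.

Daichi 1/4; Hana 1/12; Kenji 1/12; Noboru 1/24; Ryo 1/24; Satoshi 1/12; Takeshi 1/12; Yori 1/4; Yoshiko 1/12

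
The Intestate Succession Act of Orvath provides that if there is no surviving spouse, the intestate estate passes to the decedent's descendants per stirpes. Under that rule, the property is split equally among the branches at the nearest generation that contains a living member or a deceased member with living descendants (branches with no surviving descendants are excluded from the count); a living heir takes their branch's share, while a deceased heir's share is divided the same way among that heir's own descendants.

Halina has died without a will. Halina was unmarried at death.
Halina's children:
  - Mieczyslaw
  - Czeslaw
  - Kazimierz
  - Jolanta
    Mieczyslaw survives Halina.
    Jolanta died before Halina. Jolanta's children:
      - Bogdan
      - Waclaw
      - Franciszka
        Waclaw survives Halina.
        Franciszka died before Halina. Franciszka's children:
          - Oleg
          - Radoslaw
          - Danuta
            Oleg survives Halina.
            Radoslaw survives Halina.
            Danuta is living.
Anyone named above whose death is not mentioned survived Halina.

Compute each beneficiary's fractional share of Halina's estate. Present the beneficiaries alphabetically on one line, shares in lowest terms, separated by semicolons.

There is no surviving spouse, so the entire estate passes to Halina's descendants per stirpes.
The estate is divided into 4 equal shares of 1/4 among Mieczyslaw, Czeslaw, Kazimierz, Jolanta.
Mieczyslaw is living and takes 1/4.
Czeslaw is living and takes 1/4.
Kazimierz is living and takes 1/4.
Jolanta predeceased; the 1/4 allotted to Jolanta's branch passes to Jolanta's issue by representation.
The 1/4 is divided into 3 equal shares of 1/12 among Bogdan, Waclaw, Franciszka.
Bogdan is living and takes 1/12.
Waclaw is living and takes 1/12.
Franciszka predeceased; the 1/12 allotted to Franciszka's branch passes to Franciszka's issue by representation.
The 1/12 is divided into 3 equal shares of 1/36 among Oleg, Radoslaw, Danuta.
Oleg is living and takes 1/36.
Radoslaw is living and takes 1/36.
Danuta is living and takes 1/36.

Bogdan 1/12; Czeslaw 1/4; Danuta 1/36; Kazimierz 1/4; Mieczyslaw 1/4; Oleg 1/36; Radoslaw 1/36; Waclaw 1/12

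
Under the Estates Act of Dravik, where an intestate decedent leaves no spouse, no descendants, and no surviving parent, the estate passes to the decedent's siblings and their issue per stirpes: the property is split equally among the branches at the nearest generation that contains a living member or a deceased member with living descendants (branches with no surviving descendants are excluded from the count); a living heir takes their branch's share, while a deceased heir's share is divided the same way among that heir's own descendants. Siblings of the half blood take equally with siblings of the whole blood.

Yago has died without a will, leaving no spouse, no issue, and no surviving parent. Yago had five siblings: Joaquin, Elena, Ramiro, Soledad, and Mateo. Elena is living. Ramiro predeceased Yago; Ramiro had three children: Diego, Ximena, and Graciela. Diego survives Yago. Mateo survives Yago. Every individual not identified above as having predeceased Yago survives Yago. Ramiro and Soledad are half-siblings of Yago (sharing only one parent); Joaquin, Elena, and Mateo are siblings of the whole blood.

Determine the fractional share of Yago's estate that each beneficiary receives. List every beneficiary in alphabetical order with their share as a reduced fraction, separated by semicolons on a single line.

Diego 1/15; Elena 1/5; Graciela 1/15; Joaquin 1/5; Mateo 1/5; Soledad 1/5; Ximena 1/15

No spouse, descendants, or parent survives, so the estate passes to Yago's siblings per stirpes.
Half-blood and whole-blood siblings take equally under the stated rule.
The estate is divided into 5 equal shares of 1/5 among Joaquin, Elena, Ramiro, Soledad, Mateo.
Joaquin is living and takes 1/5.
Elena is living and takes 1/5.
Ramiro predeceased; the 1/5 allotted to Ramiro's branch passes to Ramiro's issue by representation.
The 1/5 is divided into 3 equal shares of 1/15 among Diego, Ximena, Graciela.
Diego is living and takes 1/15.
Ximena is living and takes 1/15.
Graciela is living and takes 1/15.
Soledad is living and takes 1/5.
Mateo is living and takes 1/5.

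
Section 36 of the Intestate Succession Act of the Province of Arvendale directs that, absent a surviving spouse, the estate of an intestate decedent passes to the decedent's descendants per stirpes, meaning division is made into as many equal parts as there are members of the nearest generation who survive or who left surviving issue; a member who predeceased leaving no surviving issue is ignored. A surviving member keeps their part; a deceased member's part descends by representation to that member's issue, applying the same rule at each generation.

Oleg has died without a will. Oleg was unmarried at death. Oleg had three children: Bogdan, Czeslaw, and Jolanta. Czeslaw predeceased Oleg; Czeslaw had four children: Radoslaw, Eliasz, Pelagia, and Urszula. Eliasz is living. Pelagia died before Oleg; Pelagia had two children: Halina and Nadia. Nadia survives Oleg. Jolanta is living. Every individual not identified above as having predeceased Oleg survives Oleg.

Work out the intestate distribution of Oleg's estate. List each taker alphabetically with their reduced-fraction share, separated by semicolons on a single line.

There is no surviving spouse, so the entire estate passes to Oleg's descendants per stirpes.
The estate is divided into 3 equal shares of 1/3 among Bogdan, Czeslaw, Jolanta.
Bogdan is living and takes 1/3.
Czeslaw predeceased; the 1/3 allotted to Czeslaw's branch passes to Czeslaw's issue by representation.
The 1/3 is divided into 4 equal shares of 1/12 among Radoslaw, Eliasz, Pelagia, Urszula.
Radoslaw is living and takes 1/12.
Eliasz is living and takes 1/12.
Pelagia predeceased; the 1/12 allotted to Pelagia's branch passes to Pelagia's issue by representation.
The 1/12 is divided into 2 equal shares of 1/24 among Halina, Nadia.
Halina is living and takes 1/24.
Nadia is living and takes 1/24.
Urszula is living and takes 1/12.
Jolanta is living and takes 1/3.

Bogdan 1/3; Eliasz 1/12; Halina 1/24; Jolanta 1/3; Nadia 1/24; Radoslaw 1/12; Urszula 1/12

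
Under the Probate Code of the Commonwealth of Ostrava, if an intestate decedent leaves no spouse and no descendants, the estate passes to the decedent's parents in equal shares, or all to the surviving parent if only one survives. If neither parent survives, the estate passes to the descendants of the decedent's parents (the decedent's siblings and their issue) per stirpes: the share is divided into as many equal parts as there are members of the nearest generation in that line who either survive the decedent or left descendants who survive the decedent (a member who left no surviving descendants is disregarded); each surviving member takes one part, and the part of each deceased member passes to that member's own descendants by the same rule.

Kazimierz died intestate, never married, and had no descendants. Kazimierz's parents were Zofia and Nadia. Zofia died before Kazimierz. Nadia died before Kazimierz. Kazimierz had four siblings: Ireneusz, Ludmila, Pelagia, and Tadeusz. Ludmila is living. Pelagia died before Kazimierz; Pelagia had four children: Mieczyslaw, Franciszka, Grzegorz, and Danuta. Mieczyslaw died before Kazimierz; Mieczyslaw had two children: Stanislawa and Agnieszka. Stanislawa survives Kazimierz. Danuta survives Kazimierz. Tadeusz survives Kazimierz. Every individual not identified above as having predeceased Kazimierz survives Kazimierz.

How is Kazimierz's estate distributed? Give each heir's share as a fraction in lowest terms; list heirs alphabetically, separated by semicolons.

Neither parent survives and there are no descendants, so the estate passes to Kazimierz's siblings and their issue per stirpes.
The estate is divided into 4 equal shares of 1/4 among Ireneusz, Ludmila, Pelagia, Tadeusz.
Ireneusz is living and takes 1/4.
Ludmila is living and takes 1/4.
Pelagia predeceased; the 1/4 allotted to Pelagia's branch passes to Pelagia's issue by representation.
The 1/4 is divided into 4 equal shares of 1/16 among Mieczyslaw, Franciszka, Grzegorz, Danuta.
Mieczyslaw predeceased; the 1/16 allotted to Mieczyslaw's branch passes to Mieczyslaw's issue by representation.
The 1/16 is divided into 2 equal shares of 1/32 among Stanislawa, Agnieszka.
Stanislawa is living and takes 1/32.
Agnieszka is living and takes 1/32.
Franciszka is living and takes 1/16.
Grzegorz is living and takes 1/16.
Danuta is living and takes 1/16.
Tadeusz is living and takes 1/4.

Agnieszka 1/32; Danuta 1/16; Franciszka 1/16; Grzegorz 1/16; Ireneusz 1/4; Ludmila 1/4; Stanislawa 1/32; Tadeusz 1/4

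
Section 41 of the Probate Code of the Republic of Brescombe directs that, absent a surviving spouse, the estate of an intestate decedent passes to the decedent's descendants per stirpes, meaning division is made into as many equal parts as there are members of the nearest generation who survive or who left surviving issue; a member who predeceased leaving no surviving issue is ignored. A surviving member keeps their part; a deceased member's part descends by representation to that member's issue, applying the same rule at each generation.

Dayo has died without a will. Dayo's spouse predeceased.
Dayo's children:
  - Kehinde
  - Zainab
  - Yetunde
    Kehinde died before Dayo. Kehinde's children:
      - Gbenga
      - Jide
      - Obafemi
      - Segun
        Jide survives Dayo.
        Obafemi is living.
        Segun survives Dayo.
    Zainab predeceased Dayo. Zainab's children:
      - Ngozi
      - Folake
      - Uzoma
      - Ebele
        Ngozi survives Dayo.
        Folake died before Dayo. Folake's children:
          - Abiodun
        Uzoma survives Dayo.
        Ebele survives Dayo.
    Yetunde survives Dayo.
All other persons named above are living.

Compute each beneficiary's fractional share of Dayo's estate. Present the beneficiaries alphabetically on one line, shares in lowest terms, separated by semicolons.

There is no surviving spouse, so the entire estate passes to Dayo's descendants per stirpes.
The estate is divided into 3 equal shares of 1/3 among Kehinde, Zainab, Yetunde.
Kehinde predeceased; the 1/3 allotted to Kehinde's branch passes to Kehinde's issue by representation.
The 1/3 is divided into 4 equal shares of 1/12 among Gbenga, Jide, Obafemi, Segun.
Gbenga is living and takes 1/12.
Jide is living and takes 1/12.
Obafemi is living and takes 1/12.
Segun is living and takes 1/12.
Zainab predeceased; the 1/3 allotted to Zainab's branch passes to Zainab's issue by representation.
The 1/3 is divided into 4 equal shares of 1/12 among Ngozi, Folake, Uzoma, Ebele.
Ngozi is living and takes 1/12.
Folake predeceased; the 1/12 allotted to Folake's branch passes to Folake's issue by representation.
Abiodun is the sole taker at this level and receives the full 1/12.
Uzoma is living and takes 1/12.
Ebele is living and takes 1/12.
Yetunde is living and takes 1/3.

Abiodun 1/12; Ebele 1/12; Gbenga 1/12; Jide 1/12; Ngozi 1/12; Obafemi 1/12; Segun 1/12; Uzoma 1/12; Yetunde 1/3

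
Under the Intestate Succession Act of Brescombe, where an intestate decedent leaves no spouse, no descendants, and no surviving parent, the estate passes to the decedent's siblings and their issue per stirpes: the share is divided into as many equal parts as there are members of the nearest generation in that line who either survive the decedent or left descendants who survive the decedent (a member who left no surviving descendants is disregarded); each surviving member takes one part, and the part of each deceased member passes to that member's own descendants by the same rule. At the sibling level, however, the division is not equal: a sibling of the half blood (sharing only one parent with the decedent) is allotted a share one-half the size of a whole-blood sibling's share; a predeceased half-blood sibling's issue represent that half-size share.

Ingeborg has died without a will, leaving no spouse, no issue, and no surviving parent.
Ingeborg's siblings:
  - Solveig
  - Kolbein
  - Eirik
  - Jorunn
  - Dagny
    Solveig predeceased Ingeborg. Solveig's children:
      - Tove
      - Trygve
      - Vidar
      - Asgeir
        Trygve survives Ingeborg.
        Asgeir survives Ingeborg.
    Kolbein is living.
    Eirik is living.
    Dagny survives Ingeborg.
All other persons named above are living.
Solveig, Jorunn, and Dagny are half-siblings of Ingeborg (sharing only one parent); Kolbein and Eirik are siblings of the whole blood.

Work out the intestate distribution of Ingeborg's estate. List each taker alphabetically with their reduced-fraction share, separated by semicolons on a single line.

No spouse, descendants, or parent survives, so the estate passes to Ingeborg's siblings per stirpes.
Half-blood siblings count for one-half the weight of whole-blood siblings at the initial division.
Dividing 1 in proportion to weights (total weight 7/2): Solveig (weight 1/2) → 1/7; Kolbein (weight 1) → 2/7; Eirik (weight 1) → 2/7; Jorunn (weight 1/2) → 1/7; Dagny (weight 1/2) → 1/7.
Solveig predeceased; the 1/7 allotted to Solveig's branch passes to Solveig's issue by representation.
The 1/7 is divided into 4 equal shares of 1/28 among Tove, Trygve, Vidar, Asgeir.
Tove is living and takes 1/28.
Trygve is living and takes 1/28.
Vidar is living and takes 1/28.
Asgeir is living and takes 1/28.
Kolbein is living and takes 2/7.
Eirik is living and takes 2/7.
Jorunn is living and takes 1/7.
Dagny is living and takes 1/7.

Asgeir 1/28; Dagny 1/7; Eirik 2/7; Jorunn 1/7; Kolbein 2/7; Tove 1/28; Trygve 1/28; Vidar 1/28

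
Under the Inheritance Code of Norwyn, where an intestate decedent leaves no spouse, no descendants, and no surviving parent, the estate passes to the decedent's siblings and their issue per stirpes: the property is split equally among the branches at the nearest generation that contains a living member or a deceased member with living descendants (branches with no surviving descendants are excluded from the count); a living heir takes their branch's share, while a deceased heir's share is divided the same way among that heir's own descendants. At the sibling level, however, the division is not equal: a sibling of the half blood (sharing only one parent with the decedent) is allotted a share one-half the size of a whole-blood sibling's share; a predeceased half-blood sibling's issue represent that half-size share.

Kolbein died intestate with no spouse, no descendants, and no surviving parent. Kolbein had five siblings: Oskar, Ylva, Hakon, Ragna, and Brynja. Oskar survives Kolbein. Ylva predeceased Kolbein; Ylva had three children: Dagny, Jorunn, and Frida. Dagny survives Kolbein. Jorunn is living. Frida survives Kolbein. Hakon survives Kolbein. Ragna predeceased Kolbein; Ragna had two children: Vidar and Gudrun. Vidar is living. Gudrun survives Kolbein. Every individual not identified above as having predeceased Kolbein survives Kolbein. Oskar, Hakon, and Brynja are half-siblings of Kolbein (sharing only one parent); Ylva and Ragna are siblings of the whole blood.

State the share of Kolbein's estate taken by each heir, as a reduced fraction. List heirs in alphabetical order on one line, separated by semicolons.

Brynja 1/7; Dagny 2/21; Frida 2/21; Gudrun 1/7; Hakon 1/7; Jorunn 2/21; Oskar 1/7; Vidar 1/7

No spouse, descendants, or parent survives, so the estate passes to Kolbein's siblings per stirpes.
Half-blood siblings count for one-half the weight of whole-blood siblings at the initial division.
Dividing 1 in proportion to weights (total weight 7/2): Oskar (weight 1/2) → 1/7; Ylva (weight 1) → 2/7; Hakon (weight 1/2) → 1/7; Ragna (weight 1) → 2/7; Brynja (weight 1/2) → 1/7.
Oskar is living and takes 1/7.
Ylva predeceased; the 2/7 allotted to Ylva's branch passes to Ylva's issue by representation.
The 2/7 is divided into 3 equal shares of 2/21 among Dagny, Jorunn, Frida.
Dagny is living and takes 2/21.
Jorunn is living and takes 2/21.
Frida is living and takes 2/21.
Hakon is living and takes 1/7.
Ragna predeceased; the 2/7 allotted to Ragna's branch passes to Ragna's issue by representation.
The 2/7 is divided into 2 equal shares of 1/7 among Vidar, Gudrun.
Vidar is living and takes 1/7.
Gudrun is living and takes 1/7.
Brynja is living and takes 1/7.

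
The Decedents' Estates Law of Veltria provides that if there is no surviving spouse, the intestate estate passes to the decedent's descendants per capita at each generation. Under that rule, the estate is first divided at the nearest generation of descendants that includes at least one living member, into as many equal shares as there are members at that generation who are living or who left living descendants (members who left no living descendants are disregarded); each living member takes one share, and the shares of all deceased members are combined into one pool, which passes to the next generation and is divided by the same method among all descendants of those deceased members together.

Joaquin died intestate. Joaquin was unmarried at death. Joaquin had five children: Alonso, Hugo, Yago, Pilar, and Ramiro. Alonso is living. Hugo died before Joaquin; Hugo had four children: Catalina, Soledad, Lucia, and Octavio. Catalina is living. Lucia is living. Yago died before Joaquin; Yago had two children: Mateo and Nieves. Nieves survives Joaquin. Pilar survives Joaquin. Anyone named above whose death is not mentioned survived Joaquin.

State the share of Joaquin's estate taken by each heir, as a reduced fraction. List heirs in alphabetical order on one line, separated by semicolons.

There is no surviving spouse, so the entire estate passes to Joaquin's descendants per capita at each generation.
At generation 1 (Alonso, Hugo, Yago, Pilar, Ramiro) there are 5 shares of (1)/5 = 1/5 each.
Living: Alonso, Pilar, and Ramiro — each takes 1/5.
Deceased: Hugo and Yago. Their combined 2/5 is pooled and carried to generation 2.
At generation 2 (Catalina, Soledad, Lucia, Octavio, Mateo, Nieves) there are 6 shares of (2/5)/6 = 1/15 each.
Living: Catalina, Soledad, Lucia, Octavio, Mateo, and Nieves — each takes 1/15.

Alonso 1/5; Catalina 1/15; Lucia 1/15; Mateo 1/15; Nieves 1/15; Octavio 1/15; Pilar 1/5; Ramiro 1/5; Soledad 1/15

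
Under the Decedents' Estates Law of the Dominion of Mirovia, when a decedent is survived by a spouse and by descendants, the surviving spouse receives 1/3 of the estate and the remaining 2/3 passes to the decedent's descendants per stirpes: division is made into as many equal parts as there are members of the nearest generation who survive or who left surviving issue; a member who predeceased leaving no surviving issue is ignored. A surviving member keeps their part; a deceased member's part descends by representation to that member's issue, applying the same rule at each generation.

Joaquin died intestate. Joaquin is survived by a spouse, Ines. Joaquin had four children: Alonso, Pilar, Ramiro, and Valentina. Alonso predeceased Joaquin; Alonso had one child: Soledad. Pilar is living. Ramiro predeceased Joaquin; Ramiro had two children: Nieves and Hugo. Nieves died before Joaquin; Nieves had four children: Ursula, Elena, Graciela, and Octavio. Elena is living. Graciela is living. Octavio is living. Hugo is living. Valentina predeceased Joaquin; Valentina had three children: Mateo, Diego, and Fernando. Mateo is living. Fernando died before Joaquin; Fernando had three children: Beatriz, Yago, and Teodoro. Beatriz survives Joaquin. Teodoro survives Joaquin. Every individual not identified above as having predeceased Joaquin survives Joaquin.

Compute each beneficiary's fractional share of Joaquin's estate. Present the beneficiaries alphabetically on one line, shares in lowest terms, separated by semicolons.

Ines, as surviving spouse, takes 1/3.
The remaining 2/3 passes to Joaquin's descendants per stirpes.
The 2/3 is divided into 4 equal shares of 1/6 among Alonso, Pilar, Ramiro, Valentina.
Alonso predeceased; the 1/6 allotted to Alonso's branch passes to Alonso's issue by representation.
Soledad is the sole taker at this level and receives the full 1/6.
Pilar is living and takes 1/6.
Ramiro predeceased; the 1/6 allotted to Ramiro's branch passes to Ramiro's issue by representation.
The 1/6 is divided into 2 equal shares of 1/12 among Nieves, Hugo.
Nieves predeceased; the 1/12 allotted to Nieves's branch passes to Nieves's issue by representation.
The 1/12 is divided into 4 equal shares of 1/48 among Ursula, Elena, Graciela, Octavio.
Ursula is living and takes 1/48.
Elena is living and takes 1/48.
Graciela is living and takes 1/48.
Octavio is living and takes 1/48.
Hugo is living and takes 1/12.
Valentina predeceased; the 1/6 allotted to Valentina's branch passes to Valentina's issue by representation.
The 1/6 is divided into 3 equal shares of 1/18 among Mateo, Diego, Fernando.
Mateo is living and takes 1/18.
Diego is living and takes 1/18.
Fernando predeceased; the 1/18 allotted to Fernando's branch passes to Fernando's issue by representation.
The 1/18 is divided into 3 equal shares of 1/54 among Beatriz, Yago, Teodoro.
Beatriz is living and takes 1/54.
Yago is living and takes 1/54.
Teodoro is living and takes 1/54.

Beatriz 1/54; Diego 1/18; Elena 1/48; Graciela 1/48; Hugo 1/12; Ines 1/3; Mateo 1/18; Octavio 1/48; Pilar 1/6; Soledad 1/6; Teodoro 1/54; Ursula 1/48; Yago 1/54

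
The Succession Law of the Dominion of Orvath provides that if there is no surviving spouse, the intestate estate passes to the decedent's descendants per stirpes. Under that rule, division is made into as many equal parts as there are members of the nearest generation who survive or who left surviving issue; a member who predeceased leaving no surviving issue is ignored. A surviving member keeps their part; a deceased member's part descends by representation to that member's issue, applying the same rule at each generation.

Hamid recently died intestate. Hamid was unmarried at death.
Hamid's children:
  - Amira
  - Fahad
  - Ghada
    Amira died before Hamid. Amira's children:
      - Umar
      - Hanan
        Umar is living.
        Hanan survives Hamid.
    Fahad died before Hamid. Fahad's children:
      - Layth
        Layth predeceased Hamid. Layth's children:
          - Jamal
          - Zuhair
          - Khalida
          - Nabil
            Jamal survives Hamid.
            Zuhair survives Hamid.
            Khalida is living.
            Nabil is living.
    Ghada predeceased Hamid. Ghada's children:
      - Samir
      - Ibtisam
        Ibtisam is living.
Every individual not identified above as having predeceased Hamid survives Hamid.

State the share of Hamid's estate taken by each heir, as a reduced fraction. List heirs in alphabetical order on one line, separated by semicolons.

There is no surviving spouse, so the entire estate passes to Hamid's descendants per stirpes.
The estate is divided into 3 equal shares of 1/3 among Amira, Fahad, Ghada.
Amira predeceased; the 1/3 allotted to Amira's branch passes to Amira's issue by representation.
The 1/3 is divided into 2 equal shares of 1/6 among Umar, Hanan.
Umar is living and takes 1/6.
Hanan is living and takes 1/6.
Fahad predeceased; the 1/3 allotted to Fahad's branch passes to Fahad's issue by representation.
Layth's line is the sole branch at this level, so the full 1/3 passes to Layth's issue by representation.
The 1/3 is divided into 4 equal shares of 1/12 among Jamal, Zuhair, Khalida, Nabil.
Jamal is living and takes 1/12.
Zuhair is living and takes 1/12.
Khalida is living and takes 1/12.
Nabil is living and takes 1/12.
Ghada predeceased; the 1/3 allotted to Ghada's branch passes to Ghada's issue by representation.
The 1/3 is divided into 2 equal shares of 1/6 among Samir, Ibtisam.
Samir is living and takes 1/6.
Ibtisam is living and takes 1/6.

Hanan 1/6; Ibtisam 1/6; Jamal 1/12; Khalida 1/12; Nabil 1/12; Samir 1/6; Umar 1/6; Zuhair 1/12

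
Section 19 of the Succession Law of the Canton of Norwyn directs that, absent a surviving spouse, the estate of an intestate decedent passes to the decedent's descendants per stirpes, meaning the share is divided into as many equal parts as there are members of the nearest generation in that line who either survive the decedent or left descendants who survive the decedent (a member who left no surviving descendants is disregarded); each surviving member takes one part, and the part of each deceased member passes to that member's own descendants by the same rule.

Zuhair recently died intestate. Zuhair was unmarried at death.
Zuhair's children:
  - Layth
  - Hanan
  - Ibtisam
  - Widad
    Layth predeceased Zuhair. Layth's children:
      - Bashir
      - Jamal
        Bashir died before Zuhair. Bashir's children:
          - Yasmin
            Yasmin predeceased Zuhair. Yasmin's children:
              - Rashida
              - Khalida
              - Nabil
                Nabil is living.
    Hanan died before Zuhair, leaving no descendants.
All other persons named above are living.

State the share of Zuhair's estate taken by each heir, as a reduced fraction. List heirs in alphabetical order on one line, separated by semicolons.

There is no surviving spouse, so the entire estate passes to Zuhair's descendants per stirpes.
Hanan left no surviving issue, so that branch lapses and is disregarded.
The estate is divided into 3 equal shares of 1/3 among Layth, Ibtisam, Widad.
Layth predeceased; the 1/3 allotted to Layth's branch passes to Layth's issue by representation.
The 1/3 is divided into 2 equal shares of 1/6 among Bashir, Jamal.
Bashir predeceased; the 1/6 allotted to Bashir's branch passes to Bashir's issue by representation.
Yasmin's line is the sole branch at this level, so the full 1/6 passes to Yasmin's issue by representation.
The 1/6 is divided into 3 equal shares of 1/18 among Rashida, Khalida, Nabil.
Rashida is living and takes 1/18.
Khalida is living and takes 1/18.
Nabil is living and takes 1/18.
Jamal is living and takes 1/6.
Ibtisam is living and takes 1/3.
Widad is living and takes 1/3.

Ibtisam 1/3; Jamal 1/6; Khalida 1/18; Nabil 1/18; Rashida 1/18; Widad 1/3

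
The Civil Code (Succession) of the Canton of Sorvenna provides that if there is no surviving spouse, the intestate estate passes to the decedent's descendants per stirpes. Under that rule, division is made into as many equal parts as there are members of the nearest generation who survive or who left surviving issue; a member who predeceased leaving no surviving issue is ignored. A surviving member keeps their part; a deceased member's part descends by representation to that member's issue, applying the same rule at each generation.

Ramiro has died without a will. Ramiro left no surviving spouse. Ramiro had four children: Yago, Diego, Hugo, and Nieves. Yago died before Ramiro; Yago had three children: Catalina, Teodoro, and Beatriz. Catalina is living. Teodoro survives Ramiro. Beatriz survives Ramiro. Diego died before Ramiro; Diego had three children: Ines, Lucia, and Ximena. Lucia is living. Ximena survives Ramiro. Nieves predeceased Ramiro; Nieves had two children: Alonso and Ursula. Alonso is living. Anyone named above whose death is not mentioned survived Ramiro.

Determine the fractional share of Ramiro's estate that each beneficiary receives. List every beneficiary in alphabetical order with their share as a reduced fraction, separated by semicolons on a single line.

There is no surviving spouse, so the entire estate passes to Ramiro's descendants per stirpes.
The estate is divided into 4 equal shares of 1/4 among Yago, Diego, Hugo, Nieves.
Yago predeceased; the 1/4 allotted to Yago's branch passes to Yago's issue by representation.
The 1/4 is divided into 3 equal shares of 1/12 among Catalina, Teodoro, Beatriz.
Catalina is living and takes 1/12.
Teodoro is living and takes 1/12.
Beatriz is living and takes 1/12.
Diego predeceased; the 1/4 allotted to Diego's branch passes to Diego's issue by representation.
The 1/4 is divided into 3 equal shares of 1/12 among Ines, Lucia, Ximena.
Ines is living and takes 1/12.
Lucia is living and takes 1/12.
Ximena is living and takes 1/12.
Hugo is living and takes 1/4.
Nieves predeceased; the 1/4 allotted to Nieves's branch passes to Nieves's issue by representation.
The 1/4 is divided into 2 equal shares of 1/8 among Alonso, Ursula.
Alonso is living and takes 1/8.
Ursula is living and takes 1/8.

Alonso 1/8; Beatriz 1/12; Catalina 1/12; Hugo 1/4; Ines 1/12; Lucia 1/12; Teodoro 1/12; Ursula 1/8; Ximena 1/12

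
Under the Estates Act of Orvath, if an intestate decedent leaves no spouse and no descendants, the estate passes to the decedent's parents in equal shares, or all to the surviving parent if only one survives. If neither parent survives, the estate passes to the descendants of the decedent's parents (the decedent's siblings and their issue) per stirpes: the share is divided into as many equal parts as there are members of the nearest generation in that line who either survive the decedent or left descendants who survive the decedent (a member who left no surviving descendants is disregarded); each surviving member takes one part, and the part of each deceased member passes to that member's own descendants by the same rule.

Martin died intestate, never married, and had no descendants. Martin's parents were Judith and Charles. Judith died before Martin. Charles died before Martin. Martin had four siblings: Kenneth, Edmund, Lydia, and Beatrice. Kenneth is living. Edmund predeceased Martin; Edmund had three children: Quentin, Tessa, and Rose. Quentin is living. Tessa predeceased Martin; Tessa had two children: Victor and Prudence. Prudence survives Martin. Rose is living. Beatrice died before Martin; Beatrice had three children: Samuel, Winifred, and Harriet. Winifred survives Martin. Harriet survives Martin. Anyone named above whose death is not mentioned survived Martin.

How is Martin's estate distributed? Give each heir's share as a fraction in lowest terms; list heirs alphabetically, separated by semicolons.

Neither parent survives and there are no descendants, so the estate passes to Martin's siblings and their issue per stirpes.
The estate is divided into 4 equal shares of 1/4 among Kenneth, Edmund, Lydia, Beatrice.
Kenneth is living and takes 1/4.
Edmund predeceased; the 1/4 allotted to Edmund's branch passes to Edmund's issue by representation.
The 1/4 is divided into 3 equal shares of 1/12 among Quentin, Tessa, Rose.
Quentin is living and takes 1/12.
Tessa predeceased; the 1/12 allotted to Tessa's branch passes to Tessa's issue by representation.
The 1/12 is divided into 2 equal shares of 1/24 among Victor, Prudence.
Victor is living and takes 1/24.
Prudence is living and takes 1/24.
Rose is living and takes 1/12.
Lydia is living and takes 1/4.
Beatrice predeceased; the 1/4 allotted to Beatrice's branch passes to Beatrice's issue by representation.
The 1/4 is divided into 3 equal shares of 1/12 among Samuel, Winifred, Harriet.
Samuel is living and takes 1/12.
Winifred is living and takes 1/12.
Harriet is living and takes 1/12.

Harriet 1/12; Kenneth 1/4; Lydia 1/4; Prudence 1/24; Quentin 1/12; Rose 1/12; Samuel 1/12; Victor 1/24; Winifred 1/12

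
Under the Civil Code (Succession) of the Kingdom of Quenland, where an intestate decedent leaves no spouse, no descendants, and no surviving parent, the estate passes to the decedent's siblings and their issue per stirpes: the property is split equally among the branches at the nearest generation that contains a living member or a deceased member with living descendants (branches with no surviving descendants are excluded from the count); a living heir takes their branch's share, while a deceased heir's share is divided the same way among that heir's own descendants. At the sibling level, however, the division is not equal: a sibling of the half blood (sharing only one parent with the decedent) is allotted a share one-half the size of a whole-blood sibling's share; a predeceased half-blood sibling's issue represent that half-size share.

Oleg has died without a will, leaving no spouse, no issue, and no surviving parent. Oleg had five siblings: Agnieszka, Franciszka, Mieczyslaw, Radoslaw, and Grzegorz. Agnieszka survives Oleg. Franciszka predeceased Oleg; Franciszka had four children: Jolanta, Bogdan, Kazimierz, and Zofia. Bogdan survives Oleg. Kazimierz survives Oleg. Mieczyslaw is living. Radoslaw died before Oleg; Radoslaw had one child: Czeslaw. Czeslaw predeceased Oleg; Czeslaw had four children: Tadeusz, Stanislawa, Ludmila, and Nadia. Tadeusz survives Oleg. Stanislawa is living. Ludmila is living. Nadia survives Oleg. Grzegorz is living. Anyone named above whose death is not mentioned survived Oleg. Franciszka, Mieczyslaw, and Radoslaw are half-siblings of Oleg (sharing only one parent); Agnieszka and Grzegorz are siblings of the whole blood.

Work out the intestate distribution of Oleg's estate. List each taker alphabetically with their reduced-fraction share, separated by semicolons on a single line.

No spouse, descendants, or parent survives, so the estate passes to Oleg's siblings per stirpes.
Half-blood siblings count for one-half the weight of whole-blood siblings at the initial division.
Dividing 1 in proportion to weights (total weight 7/2): Agnieszka (weight 1) → 2/7; Franciszka (weight 1/2) → 1/7; Mieczyslaw (weight 1/2) → 1/7; Radoslaw (weight 1/2) → 1/7; Grzegorz (weight 1) → 2/7.
Agnieszka is living and takes 2/7.
Franciszka predeceased; the 1/7 allotted to Franciszka's branch passes to Franciszka's issue by representation.
The 1/7 is divided into 4 equal shares of 1/28 among Jolanta, Bogdan, Kazimierz, Zofia.
Jolanta is living and takes 1/28.
Bogdan is living and takes 1/28.
Kazimierz is living and takes 1/28.
Zofia is living and takes 1/28.
Mieczyslaw is living and takes 1/7.
Radoslaw predeceased; the 1/7 allotted to Radoslaw's branch passes to Radoslaw's issue by representation.
Czeslaw's line is the sole branch at this level, so the full 1/7 passes to Czeslaw's issue by representation.
The 1/7 is divided into 4 equal shares of 1/28 among Tadeusz, Stanislawa, Ludmila, Nadia.
Tadeusz is living and takes 1/28.
Stanislawa is living and takes 1/28.
Ludmila is living and takes 1/28.
Nadia is living and takes 1/28.
Grzegorz is living and takes 2/7.

Agnieszka 2/7; Bogdan 1/28; Grzegorz 2/7; Jolanta 1/28; Kazimierz 1/28; Ludmila 1/28; Mieczyslaw 1/7; Nadia 1/28; Stanislawa 1/28; Tadeusz 1/28; Zofia 1/28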